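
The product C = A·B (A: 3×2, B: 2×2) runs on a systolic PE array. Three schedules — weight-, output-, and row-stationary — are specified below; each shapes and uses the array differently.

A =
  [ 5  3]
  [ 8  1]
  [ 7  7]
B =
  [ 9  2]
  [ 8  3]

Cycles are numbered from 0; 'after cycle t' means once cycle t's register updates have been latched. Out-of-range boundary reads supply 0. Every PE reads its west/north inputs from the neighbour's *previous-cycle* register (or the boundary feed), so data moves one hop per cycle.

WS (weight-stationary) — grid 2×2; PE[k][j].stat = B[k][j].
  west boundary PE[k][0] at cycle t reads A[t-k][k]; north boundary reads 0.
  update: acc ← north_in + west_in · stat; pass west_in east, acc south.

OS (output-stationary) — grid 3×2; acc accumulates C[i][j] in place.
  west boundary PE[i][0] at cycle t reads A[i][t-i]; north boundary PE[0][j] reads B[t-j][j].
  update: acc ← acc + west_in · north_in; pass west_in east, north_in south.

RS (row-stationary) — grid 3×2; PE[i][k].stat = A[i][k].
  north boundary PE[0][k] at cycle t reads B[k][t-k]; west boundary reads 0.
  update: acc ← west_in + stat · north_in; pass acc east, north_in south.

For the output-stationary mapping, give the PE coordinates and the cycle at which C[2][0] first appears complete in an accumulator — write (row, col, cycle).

(row, col, cycle) = (2, 0, 3)

OS: C[2][0] accumulates in PE[2][0]:
  [0] (2,0) acc=0 (h:0 v:0)
  [1] (2,0) acc=0 (h:0 v:0)
  [2] (2,0) acc=63 (h:7 v:9)
  [3] (2,0) acc=119 (h:7 v:8)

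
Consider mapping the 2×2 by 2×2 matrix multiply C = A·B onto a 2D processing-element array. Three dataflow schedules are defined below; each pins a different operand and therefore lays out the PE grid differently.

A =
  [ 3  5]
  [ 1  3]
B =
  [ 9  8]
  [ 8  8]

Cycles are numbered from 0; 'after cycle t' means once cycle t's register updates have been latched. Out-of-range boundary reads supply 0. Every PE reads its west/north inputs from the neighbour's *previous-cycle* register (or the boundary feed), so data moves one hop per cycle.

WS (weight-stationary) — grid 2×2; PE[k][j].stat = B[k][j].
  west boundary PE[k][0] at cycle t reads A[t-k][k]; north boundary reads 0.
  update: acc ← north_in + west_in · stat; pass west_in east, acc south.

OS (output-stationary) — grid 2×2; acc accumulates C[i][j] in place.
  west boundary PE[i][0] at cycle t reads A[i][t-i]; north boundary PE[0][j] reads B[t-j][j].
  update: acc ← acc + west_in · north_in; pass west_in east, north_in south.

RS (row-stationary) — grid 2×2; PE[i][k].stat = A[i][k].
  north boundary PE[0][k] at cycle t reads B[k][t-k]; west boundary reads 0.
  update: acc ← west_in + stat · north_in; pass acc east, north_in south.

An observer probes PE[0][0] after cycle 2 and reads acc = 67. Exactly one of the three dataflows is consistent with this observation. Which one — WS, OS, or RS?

dataflow = OS

Under WS (2×2), PE[0][0]:
  t=0 PE[0][0]: acc=27 h=3 v=27
  t=1 PE[0][0]: acc=9 h=1 v=9
  t=2 PE[0][0]: acc=0 h=0 v=0
Under OS (2×2), PE[0][0]:
  t=0 PE[0][0]: acc=27 h=3 v=9
  t=1 PE[0][0]: acc=67 h=5 v=8
  t=2 PE[0][0]: acc=67 h=0 v=0
Under RS (2×2), PE[0][0]:
  t=0 PE[0][0]: acc=27 h=27 v=9
  t=1 PE[0][0]: acc=24 h=24 v=8
  t=2 PE[0][0]: acc=0 h=0 v=0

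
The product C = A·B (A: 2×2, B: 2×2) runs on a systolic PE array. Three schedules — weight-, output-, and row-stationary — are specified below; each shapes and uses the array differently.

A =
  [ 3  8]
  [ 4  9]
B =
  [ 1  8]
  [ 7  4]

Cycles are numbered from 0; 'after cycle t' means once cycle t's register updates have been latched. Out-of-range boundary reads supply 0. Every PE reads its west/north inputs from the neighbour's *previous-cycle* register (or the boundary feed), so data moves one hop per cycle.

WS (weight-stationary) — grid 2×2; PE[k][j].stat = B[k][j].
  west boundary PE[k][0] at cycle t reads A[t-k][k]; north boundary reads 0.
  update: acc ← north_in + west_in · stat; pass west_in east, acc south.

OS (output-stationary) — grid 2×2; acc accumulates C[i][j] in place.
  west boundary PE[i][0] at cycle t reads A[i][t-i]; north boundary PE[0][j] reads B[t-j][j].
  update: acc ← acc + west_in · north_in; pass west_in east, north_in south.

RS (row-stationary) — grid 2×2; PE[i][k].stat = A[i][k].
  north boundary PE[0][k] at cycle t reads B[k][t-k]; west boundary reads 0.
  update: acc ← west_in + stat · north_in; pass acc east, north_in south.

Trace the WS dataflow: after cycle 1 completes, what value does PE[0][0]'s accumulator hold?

PE[0][0].acc = 4

WS (2×2). Following PE[0][0] plus its west/north inputs:
  step 0 · PE0,0: acc=3; fwd→3 fwd↓3
  step 1 · PE0,0: acc=4; fwd→4 fwd↓4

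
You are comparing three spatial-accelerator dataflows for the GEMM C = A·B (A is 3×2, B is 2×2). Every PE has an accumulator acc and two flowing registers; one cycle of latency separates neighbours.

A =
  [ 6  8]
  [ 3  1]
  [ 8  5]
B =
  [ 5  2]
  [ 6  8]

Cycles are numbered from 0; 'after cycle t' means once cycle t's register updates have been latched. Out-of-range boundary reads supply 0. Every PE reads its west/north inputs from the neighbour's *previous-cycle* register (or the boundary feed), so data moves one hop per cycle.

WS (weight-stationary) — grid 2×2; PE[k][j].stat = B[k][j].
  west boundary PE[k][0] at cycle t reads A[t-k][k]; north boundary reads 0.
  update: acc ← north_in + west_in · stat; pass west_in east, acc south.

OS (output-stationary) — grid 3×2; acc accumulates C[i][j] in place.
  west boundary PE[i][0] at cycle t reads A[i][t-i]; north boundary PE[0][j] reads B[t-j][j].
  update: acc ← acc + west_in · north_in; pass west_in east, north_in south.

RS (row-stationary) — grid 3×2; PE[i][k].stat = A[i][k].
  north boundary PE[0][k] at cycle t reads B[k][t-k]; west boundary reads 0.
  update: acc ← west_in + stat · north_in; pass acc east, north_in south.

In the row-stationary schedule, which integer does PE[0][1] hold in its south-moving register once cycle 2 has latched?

RS on a 3×2 grid — tracing PE[0][1] and its feeders:
  0: (0,0).acc=30  regs=<30,5>
  0: (0,1).acc=0  regs=<0,0>
  1: (0,0).acc=12  regs=<12,2>
  1: (0,1).acc=78  regs=<78,6>
  2: (0,0).acc=0  regs=<0,0>
  2: (0,1).acc=76  regs=<76,8>

register = 8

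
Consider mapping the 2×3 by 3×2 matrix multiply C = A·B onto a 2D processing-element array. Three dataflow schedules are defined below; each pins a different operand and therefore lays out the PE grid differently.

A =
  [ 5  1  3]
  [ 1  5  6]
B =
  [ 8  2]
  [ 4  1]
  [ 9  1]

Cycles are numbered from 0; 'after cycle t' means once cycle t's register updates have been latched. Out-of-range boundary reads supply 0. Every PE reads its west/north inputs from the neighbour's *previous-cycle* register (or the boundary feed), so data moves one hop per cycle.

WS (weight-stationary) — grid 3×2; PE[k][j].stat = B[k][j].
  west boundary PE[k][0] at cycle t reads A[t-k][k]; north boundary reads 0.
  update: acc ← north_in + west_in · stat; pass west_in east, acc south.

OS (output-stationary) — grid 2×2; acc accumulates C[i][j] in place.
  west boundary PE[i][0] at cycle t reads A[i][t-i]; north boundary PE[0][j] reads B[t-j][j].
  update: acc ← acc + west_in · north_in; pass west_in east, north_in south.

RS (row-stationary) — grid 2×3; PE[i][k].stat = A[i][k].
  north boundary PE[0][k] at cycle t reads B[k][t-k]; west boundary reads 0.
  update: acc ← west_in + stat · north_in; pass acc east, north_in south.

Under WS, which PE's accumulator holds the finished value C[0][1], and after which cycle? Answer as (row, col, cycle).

WS — PE[2][1] is where C[0][1] collects:
  after 0 — PE[2][1] acc=0, pass-E 0, pass-S 0
  after 1 — PE[2][1] acc=0, pass-E 0, pass-S 0
  after 2 — PE[2][1] acc=0, pass-E 0, pass-S 0
  after 3 — PE[2][1] acc=14, pass-E 3, pass-S 14

(row, col, cycle) = (2, 1, 3)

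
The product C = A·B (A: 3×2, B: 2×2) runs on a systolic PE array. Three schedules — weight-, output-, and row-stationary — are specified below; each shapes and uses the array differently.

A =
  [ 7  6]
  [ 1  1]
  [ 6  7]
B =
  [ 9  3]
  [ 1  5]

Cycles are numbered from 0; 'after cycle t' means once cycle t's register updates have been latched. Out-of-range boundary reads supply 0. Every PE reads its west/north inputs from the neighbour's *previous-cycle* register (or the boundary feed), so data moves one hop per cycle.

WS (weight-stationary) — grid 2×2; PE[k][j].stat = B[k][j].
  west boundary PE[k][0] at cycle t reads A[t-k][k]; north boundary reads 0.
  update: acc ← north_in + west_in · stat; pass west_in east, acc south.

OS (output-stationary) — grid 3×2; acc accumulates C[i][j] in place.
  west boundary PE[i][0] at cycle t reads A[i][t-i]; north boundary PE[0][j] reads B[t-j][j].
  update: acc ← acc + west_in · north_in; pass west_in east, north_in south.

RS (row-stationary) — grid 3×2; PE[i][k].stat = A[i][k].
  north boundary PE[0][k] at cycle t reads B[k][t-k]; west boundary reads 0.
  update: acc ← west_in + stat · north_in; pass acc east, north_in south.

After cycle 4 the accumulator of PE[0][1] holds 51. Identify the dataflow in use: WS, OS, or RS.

WS (2×2 grid), PE[0][1]:
  cycle 0: PE[0][1] → acc 0, east 0, south 0
  cycle 1: PE[0][1] → acc 21, east 7, south 21
  cycle 2: PE[0][1] → acc 3, east 1, south 3
  cycle 3: PE[0][1] → acc 18, east 6, south 18
  cycle 4: PE[0][1] → acc 0, east 0, south 0
OS (3×2 grid), PE[0][1]:
  cycle 0: PE[0][1] → acc 0, east 0, south 0
  cycle 1: PE[0][1] → acc 21, east 7, south 3
  cycle 2: PE[0][1] → acc 51, east 6, south 5
  cycle 3: PE[0][1] → acc 51, east 0, south 0
  cycle 4: PE[0][1] → acc 51, east 0, south 0
RS (3×2 grid), PE[0][1]:
  cycle 0: PE[0][1] → acc 0, east 0, south 0
  cycle 1: PE[0][1] → acc 69, east 69, south 1
  cycle 2: PE[0][1] → acc 51, east 51, south 5
  cycle 3: PE[0][1] → acc 0, east 0, south 0
  cycle 4: PE[0][1] → acc 0, east 0, south 0

dataflow = OS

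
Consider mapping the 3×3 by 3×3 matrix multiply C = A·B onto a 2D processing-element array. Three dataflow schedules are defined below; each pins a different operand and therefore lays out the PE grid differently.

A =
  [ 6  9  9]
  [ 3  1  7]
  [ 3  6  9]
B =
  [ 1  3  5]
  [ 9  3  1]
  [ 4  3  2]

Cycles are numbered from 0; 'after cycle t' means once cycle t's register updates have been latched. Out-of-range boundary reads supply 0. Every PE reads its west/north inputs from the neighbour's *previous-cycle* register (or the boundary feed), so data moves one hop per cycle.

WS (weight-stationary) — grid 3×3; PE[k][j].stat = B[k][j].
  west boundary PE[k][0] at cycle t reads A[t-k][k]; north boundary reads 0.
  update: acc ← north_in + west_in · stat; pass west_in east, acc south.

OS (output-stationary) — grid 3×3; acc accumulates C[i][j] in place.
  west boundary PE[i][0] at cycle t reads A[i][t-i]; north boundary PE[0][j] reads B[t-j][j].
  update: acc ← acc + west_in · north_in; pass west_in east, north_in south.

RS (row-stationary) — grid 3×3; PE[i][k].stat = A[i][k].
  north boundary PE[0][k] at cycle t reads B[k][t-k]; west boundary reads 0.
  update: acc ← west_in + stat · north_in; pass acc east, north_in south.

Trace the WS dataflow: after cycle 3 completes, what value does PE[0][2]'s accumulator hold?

WS on a 3×3 grid — tracing PE[0][2] and its feeders:
  0: (0,1).acc=0  regs=<0,0>
  0: (0,2).acc=0  regs=<0,0>
  1: (0,1).acc=18  regs=<6,18>
  1: (0,2).acc=0  regs=<0,0>
  2: (0,1).acc=9  regs=<3,9>
  2: (0,2).acc=30  regs=<6,30>
  3: (0,1).acc=9  regs=<3,9>
  3: (0,2).acc=15  regs=<3,15>

PE[0][2].acc = 15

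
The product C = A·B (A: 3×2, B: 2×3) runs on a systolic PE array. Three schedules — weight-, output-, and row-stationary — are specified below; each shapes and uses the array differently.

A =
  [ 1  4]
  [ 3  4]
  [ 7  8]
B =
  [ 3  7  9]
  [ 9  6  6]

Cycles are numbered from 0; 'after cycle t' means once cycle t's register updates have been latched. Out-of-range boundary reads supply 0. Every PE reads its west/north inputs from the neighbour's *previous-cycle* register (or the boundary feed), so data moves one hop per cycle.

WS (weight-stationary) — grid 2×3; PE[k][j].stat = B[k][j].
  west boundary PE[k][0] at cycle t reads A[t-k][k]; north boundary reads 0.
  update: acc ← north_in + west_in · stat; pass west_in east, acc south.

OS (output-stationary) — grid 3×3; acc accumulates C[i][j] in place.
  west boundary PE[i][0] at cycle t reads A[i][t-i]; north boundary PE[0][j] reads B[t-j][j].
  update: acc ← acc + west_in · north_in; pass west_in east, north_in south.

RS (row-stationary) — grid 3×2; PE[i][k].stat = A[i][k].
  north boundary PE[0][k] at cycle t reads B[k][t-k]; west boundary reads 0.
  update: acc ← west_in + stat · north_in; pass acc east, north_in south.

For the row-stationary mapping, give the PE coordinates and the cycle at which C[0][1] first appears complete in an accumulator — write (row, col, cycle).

(row, col, cycle) = (0, 1, 2)

Under RS, C[0][1] lands at PE[0][1]:
  cycle 0: PE[0][1] → acc 0, east 0, south 0
  cycle 1: PE[0][1] → acc 39, east 39, south 9
  cycle 2: PE[0][1] → acc 31, east 31, south 6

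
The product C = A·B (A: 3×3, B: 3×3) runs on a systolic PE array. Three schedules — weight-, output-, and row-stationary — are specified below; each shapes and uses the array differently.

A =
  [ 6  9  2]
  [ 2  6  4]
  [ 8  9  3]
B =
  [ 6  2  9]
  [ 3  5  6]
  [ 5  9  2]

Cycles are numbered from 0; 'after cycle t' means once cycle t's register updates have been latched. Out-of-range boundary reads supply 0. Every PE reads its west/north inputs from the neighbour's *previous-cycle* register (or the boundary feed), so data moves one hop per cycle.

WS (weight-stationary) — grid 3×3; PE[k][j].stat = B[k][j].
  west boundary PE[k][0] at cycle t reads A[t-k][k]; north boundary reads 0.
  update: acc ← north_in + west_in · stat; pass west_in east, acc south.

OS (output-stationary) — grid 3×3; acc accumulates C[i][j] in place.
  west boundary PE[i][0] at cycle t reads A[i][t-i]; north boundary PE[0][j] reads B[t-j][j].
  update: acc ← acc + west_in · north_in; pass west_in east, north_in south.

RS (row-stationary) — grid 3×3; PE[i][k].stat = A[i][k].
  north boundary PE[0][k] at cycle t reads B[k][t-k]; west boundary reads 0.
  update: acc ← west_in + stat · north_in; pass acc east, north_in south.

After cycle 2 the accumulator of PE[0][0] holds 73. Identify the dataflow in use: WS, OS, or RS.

dataflow = OS

— WS: 3×3; PE[0][0] trace:
  [0] (0,0) acc=36 (h:6 v:36)
  [1] (0,0) acc=12 (h:2 v:12)
  [2] (0,0) acc=48 (h:8 v:48)
— OS: 3×3; PE[0][0] trace:
  [0] (0,0) acc=36 (h:6 v:6)
  [1] (0,0) acc=63 (h:9 v:3)
  [2] (0,0) acc=73 (h:2 v:5)
— RS: 3×3; PE[0][0] trace:
  [0] (0,0) acc=36 (h:36 v:6)
  [1] (0,0) acc=12 (h:12 v:2)
  [2] (0,0) acc=54 (h:54 v:9)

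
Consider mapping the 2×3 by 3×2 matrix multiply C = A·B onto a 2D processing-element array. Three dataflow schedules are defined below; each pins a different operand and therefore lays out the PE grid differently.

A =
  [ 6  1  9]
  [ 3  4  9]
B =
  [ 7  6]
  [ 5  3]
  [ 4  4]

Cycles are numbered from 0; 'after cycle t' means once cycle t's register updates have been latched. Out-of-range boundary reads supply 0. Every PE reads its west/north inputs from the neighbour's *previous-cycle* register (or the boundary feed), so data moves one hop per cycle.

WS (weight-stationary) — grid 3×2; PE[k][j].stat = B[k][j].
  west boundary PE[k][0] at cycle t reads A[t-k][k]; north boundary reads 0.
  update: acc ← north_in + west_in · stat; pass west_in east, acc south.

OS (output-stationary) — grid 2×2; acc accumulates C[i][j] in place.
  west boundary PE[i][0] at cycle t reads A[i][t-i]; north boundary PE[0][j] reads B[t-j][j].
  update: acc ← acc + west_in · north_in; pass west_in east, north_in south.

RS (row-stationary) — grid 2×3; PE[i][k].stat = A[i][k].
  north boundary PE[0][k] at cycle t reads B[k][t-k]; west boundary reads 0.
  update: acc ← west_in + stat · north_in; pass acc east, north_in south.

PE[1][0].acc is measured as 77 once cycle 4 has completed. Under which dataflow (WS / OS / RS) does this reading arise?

WS [3×2] PE[1][0] across cycles:
  step 0 · PE1,0: acc=0; fwd→0 fwd↓0
  step 1 · PE1,0: acc=47; fwd→1 fwd↓47
  step 2 · PE1,0: acc=41; fwd→4 fwd↓41
  step 3 · PE1,0: acc=0; fwd→0 fwd↓0
  step 4 · PE1,0: acc=0; fwd→0 fwd↓0
OS [2×2] PE[1][0] across cycles:
  step 0 · PE1,0: acc=0; fwd→0 fwd↓0
  step 1 · PE1,0: acc=21; fwd→3 fwd↓7
  step 2 · PE1,0: acc=41; fwd→4 fwd↓5
  step 3 · PE1,0: acc=77; fwd→9 fwd↓4
  step 4 · PE1,0: acc=77; fwd→0 fwd↓0
RS [2×3] PE[1][0] across cycles:
  step 0 · PE1,0: acc=0; fwd→0 fwd↓0
  step 1 · PE1,0: acc=21; fwd→21 fwd↓7
  step 2 · PE1,0: acc=18; fwd→18 fwd↓6
  step 3 · PE1,0: acc=0; fwd→0 fwd↓0
  step 4 · PE1,0: acc=0; fwd→0 fwd↓0

dataflow = OS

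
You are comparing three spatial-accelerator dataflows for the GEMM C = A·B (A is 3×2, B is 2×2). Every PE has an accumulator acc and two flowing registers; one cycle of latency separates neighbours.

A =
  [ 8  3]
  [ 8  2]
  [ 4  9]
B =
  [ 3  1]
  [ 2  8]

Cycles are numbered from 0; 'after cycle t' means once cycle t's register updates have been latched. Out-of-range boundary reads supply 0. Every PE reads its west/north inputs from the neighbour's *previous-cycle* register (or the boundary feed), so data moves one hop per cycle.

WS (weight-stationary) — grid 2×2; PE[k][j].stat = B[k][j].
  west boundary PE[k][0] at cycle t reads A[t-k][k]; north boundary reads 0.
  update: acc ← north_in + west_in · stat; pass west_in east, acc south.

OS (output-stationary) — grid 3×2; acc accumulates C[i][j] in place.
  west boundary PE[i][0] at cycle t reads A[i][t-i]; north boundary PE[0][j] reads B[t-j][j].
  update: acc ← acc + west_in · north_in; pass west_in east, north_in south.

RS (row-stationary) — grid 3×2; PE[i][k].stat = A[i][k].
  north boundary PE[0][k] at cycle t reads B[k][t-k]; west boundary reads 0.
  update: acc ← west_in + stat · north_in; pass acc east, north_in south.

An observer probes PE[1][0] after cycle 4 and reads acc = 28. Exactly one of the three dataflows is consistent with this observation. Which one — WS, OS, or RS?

Under WS (2×2), PE[1][0]:
  after 0 — PE[1][0] acc=0, pass-E 0, pass-S 0
  after 1 — PE[1][0] acc=30, pass-E 3, pass-S 30
  after 2 — PE[1][0] acc=28, pass-E 2, pass-S 28
  after 3 — PE[1][0] acc=30, pass-E 9, pass-S 30
  after 4 — PE[1][0] acc=0, pass-E 0, pass-S 0
Under OS (3×2), PE[1][0]:
  after 0 — PE[1][0] acc=0, pass-E 0, pass-S 0
  after 1 — PE[1][0] acc=24, pass-E 8, pass-S 3
  after 2 — PE[1][0] acc=28, pass-E 2, pass-S 2
  after 3 — PE[1][0] acc=28, pass-E 0, pass-S 0
  after 4 — PE[1][0] acc=28, pass-E 0, pass-S 0
Under RS (3×2), PE[1][0]:
  after 0 — PE[1][0] acc=0, pass-E 0, pass-S 0
  after 1 — PE[1][0] acc=24, pass-E 24, pass-S 3
  after 2 — PE[1][0] acc=8, pass-E 8, pass-S 1
  after 3 — PE[1][0] acc=0, pass-E 0, pass-S 0
  after 4 — PE[1][0] acc=0, pass-E 0, pass-S 0

dataflow = OS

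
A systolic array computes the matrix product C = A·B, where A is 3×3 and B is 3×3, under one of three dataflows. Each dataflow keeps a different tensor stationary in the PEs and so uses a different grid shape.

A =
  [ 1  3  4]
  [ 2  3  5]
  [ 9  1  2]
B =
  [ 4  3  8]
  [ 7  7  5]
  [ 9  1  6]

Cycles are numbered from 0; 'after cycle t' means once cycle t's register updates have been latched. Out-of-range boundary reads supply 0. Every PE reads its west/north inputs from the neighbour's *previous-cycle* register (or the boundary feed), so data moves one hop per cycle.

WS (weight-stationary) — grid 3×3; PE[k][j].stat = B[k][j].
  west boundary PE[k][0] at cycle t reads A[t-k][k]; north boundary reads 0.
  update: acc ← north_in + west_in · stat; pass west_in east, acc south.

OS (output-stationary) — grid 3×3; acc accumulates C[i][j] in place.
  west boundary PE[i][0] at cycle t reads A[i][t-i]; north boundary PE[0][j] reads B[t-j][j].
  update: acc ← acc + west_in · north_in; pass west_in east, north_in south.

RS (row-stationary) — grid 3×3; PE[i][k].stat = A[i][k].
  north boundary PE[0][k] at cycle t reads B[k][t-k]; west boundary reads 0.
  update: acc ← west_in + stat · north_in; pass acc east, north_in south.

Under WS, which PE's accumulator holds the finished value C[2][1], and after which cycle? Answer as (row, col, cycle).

Under WS, C[2][1] lands at PE[2][1]:
  cycle 0: PE[2][1] → acc 0, east 0, south 0
  cycle 1: PE[2][1] → acc 0, east 0, south 0
  cycle 2: PE[2][1] → acc 0, east 0, south 0
  cycle 3: PE[2][1] → acc 28, east 4, south 28
  cycle 4: PE[2][1] → acc 32, east 5, south 32
  cycle 5: PE[2][1] → acc 36, east 2, south 36

(row, col, cycle) = (2, 1, 5)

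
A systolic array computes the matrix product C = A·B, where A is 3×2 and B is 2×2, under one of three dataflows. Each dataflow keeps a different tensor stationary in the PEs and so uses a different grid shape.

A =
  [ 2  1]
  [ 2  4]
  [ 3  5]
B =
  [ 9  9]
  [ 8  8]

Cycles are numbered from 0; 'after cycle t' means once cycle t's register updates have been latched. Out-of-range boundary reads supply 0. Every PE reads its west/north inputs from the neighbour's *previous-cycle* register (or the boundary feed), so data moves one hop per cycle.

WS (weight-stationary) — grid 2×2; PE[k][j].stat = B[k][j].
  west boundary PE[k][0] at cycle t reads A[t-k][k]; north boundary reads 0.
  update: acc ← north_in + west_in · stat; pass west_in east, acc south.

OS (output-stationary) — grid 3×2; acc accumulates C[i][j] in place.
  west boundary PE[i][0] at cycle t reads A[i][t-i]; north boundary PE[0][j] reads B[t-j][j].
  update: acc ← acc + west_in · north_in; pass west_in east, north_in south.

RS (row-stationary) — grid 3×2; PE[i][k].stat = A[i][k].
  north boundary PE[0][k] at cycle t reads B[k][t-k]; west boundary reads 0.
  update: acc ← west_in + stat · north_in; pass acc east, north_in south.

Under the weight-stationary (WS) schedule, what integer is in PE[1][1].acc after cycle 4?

PE[1][1].acc = 67

Tracing WS — 2×2 array, target PE[1][1]:
  [0] (0,1) acc=0 (h:0 v:0)
  [0] (1,0) acc=0 (h:0 v:0)
  [0] (1,1) acc=0 (h:0 v:0)
  [1] (0,1) acc=18 (h:2 v:18)
  [1] (1,0) acc=26 (h:1 v:26)
  [1] (1,1) acc=0 (h:0 v:0)
  [2] (0,1) acc=18 (h:2 v:18)
  [2] (1,0) acc=50 (h:4 v:50)
  [2] (1,1) acc=26 (h:1 v:26)
  [3] (0,1) acc=27 (h:3 v:27)
  [3] (1,0) acc=67 (h:5 v:67)
  [3] (1,1) acc=50 (h:4 v:50)
  [4] (0,1) acc=0 (h:0 v:0)
  [4] (1,0) acc=0 (h:0 v:0)
  [4] (1,1) acc=67 (h:5 v:67)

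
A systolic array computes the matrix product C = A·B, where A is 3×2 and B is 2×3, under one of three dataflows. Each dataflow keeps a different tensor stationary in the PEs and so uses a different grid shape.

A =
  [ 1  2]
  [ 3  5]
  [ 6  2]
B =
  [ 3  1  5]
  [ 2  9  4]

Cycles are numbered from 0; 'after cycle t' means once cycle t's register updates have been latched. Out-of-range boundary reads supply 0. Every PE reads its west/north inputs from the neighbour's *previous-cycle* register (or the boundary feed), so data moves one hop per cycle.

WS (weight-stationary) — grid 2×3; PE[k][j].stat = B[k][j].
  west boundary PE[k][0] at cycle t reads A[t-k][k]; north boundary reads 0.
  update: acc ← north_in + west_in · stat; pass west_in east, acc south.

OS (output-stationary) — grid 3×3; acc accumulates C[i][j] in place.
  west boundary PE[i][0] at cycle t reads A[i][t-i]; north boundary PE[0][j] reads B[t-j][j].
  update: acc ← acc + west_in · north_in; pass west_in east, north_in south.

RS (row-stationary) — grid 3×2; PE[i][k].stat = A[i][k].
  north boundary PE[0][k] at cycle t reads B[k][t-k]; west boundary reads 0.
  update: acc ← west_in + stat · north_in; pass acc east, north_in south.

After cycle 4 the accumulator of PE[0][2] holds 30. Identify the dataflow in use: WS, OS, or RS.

WS (2×3 grid), PE[0][2]:
  cycle 0: PE[0][2] → acc 0, east 0, south 0
  cycle 1: PE[0][2] → acc 0, east 0, south 0
  cycle 2: PE[0][2] → acc 5, east 1, south 5
  cycle 3: PE[0][2] → acc 15, east 3, south 15
  cycle 4: PE[0][2] → acc 30, east 6, south 30
OS (3×3 grid), PE[0][2]:
  cycle 0: PE[0][2] → acc 0, east 0, south 0
  cycle 1: PE[0][2] → acc 0, east 0, south 0
  cycle 2: PE[0][2] → acc 5, east 1, south 5
  cycle 3: PE[0][2] → acc 13, east 2, south 4
  cycle 4: PE[0][2] → acc 13, east 0, south 0
RS (3×2): PE[0][2] does not exist.

dataflow = WS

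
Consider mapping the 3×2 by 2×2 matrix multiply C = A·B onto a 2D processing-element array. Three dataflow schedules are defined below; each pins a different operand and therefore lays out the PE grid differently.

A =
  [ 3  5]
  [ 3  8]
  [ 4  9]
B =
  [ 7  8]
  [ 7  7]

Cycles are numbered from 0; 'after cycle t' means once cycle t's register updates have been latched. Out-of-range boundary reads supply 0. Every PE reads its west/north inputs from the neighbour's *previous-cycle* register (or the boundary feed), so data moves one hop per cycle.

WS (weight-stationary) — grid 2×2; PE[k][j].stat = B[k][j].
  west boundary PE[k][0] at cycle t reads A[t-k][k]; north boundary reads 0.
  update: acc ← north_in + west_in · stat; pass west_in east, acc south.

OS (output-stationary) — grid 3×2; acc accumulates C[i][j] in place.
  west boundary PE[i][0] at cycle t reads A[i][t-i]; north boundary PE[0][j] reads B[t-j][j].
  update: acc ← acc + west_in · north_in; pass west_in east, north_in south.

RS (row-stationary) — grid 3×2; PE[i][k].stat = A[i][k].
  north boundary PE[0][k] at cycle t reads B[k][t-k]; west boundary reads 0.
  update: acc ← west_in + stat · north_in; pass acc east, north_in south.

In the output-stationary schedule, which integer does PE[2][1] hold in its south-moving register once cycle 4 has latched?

OS on a 3×2 grid — tracing PE[2][1] and its feeders:
  t=0 PE[1][1]: acc=0 h=0 v=0
  t=0 PE[2][0]: acc=0 h=0 v=0
  t=0 PE[2][1]: acc=0 h=0 v=0
  t=1 PE[1][1]: acc=0 h=0 v=0
  t=1 PE[2][0]: acc=0 h=0 v=0
  t=1 PE[2][1]: acc=0 h=0 v=0
  t=2 PE[1][1]: acc=24 h=3 v=8
  t=2 PE[2][0]: acc=28 h=4 v=7
  t=2 PE[2][1]: acc=0 h=0 v=0
  t=3 PE[1][1]: acc=80 h=8 v=7
  t=3 PE[2][0]: acc=91 h=9 v=7
  t=3 PE[2][1]: acc=32 h=4 v=8
  t=4 PE[1][1]: acc=80 h=0 v=0
  t=4 PE[2][0]: acc=91 h=0 v=0
  t=4 PE[2][1]: acc=95 h=9 v=7

register = 7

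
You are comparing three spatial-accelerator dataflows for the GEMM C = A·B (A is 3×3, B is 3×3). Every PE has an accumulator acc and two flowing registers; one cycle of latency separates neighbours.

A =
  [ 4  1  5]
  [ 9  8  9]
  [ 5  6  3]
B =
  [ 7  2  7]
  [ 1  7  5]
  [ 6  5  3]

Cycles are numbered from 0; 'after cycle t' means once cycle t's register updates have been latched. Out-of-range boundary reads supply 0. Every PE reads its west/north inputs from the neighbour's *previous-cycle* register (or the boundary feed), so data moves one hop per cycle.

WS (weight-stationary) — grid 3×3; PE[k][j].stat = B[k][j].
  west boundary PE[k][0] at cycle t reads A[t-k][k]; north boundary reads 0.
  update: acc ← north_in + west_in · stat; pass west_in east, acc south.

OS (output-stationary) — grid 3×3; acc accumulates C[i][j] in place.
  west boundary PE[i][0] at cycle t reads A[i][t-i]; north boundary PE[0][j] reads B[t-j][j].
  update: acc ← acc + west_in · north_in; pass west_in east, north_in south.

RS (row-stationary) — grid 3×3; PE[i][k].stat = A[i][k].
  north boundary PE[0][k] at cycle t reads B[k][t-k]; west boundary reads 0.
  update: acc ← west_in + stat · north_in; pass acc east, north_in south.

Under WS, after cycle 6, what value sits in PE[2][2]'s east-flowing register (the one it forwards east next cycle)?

register = 3

WS (3×3). Following PE[2][2] plus its west/north inputs:
  step 0 · PE1,2: acc=0; fwd→0 fwd↓0
  step 0 · PE2,1: acc=0; fwd→0 fwd↓0
  step 0 · PE2,2: acc=0; fwd→0 fwd↓0
  step 1 · PE1,2: acc=0; fwd→0 fwd↓0
  step 1 · PE2,1: acc=0; fwd→0 fwd↓0
  step 1 · PE2,2: acc=0; fwd→0 fwd↓0
  step 2 · PE1,2: acc=0; fwd→0 fwd↓0
  step 2 · PE2,1: acc=0; fwd→0 fwd↓0
  step 2 · PE2,2: acc=0; fwd→0 fwd↓0
  step 3 · PE1,2: acc=33; fwd→1 fwd↓33
  step 3 · PE2,1: acc=40; fwd→5 fwd↓40
  step 3 · PE2,2: acc=0; fwd→0 fwd↓0
  step 4 · PE1,2: acc=103; fwd→8 fwd↓103
  step 4 · PE2,1: acc=119; fwd→9 fwd↓119
  step 4 · PE2,2: acc=48; fwd→5 fwd↓48
  step 5 · PE1,2: acc=65; fwd→6 fwd↓65
  step 5 · PE2,1: acc=67; fwd→3 fwd↓67
  step 5 · PE2,2: acc=130; fwd→9 fwd↓130
  step 6 · PE1,2: acc=0; fwd→0 fwd↓0
  step 6 · PE2,1: acc=0; fwd→0 fwd↓0
  step 6 · PE2,2: acc=74; fwd→3 fwd↓74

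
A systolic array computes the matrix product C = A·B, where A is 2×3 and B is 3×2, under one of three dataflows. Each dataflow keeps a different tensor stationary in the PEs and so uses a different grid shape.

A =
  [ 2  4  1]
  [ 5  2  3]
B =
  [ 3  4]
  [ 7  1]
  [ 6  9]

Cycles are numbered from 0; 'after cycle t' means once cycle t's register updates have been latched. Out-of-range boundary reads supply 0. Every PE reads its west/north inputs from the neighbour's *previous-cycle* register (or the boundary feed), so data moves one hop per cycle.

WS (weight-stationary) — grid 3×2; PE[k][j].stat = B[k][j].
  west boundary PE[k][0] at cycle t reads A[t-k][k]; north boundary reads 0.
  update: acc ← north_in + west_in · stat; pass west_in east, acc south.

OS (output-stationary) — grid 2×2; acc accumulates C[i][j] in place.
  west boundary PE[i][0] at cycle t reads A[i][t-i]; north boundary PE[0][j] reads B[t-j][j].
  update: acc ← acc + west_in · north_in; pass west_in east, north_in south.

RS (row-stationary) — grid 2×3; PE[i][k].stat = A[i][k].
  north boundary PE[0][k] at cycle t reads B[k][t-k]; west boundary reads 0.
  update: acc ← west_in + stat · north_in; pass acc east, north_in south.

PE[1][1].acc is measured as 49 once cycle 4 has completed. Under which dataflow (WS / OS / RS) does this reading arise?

— WS: 3×2; PE[1][1] trace:
  cycle 0: PE[1][1] → acc 0, east 0, south 0
  cycle 1: PE[1][1] → acc 0, east 0, south 0
  cycle 2: PE[1][1] → acc 12, east 4, south 12
  cycle 3: PE[1][1] → acc 22, east 2, south 22
  cycle 4: PE[1][1] → acc 0, east 0, south 0
— OS: 2×2; PE[1][1] trace:
  cycle 0: PE[1][1] → acc 0, east 0, south 0
  cycle 1: PE[1][1] → acc 0, east 0, south 0
  cycle 2: PE[1][1] → acc 20, east 5, south 4
  cycle 3: PE[1][1] → acc 22, east 2, south 1
  cycle 4: PE[1][1] → acc 49, east 3, south 9
— RS: 2×3; PE[1][1] trace:
  cycle 0: PE[1][1] → acc 0, east 0, south 0
  cycle 1: PE[1][1] → acc 0, east 0, south 0
  cycle 2: PE[1][1] → acc 29, east 29, south 7
  cycle 3: PE[1][1] → acc 22, east 22, south 1
  cycle 4: PE[1][1] → acc 0, east 0, south 0

dataflow = OS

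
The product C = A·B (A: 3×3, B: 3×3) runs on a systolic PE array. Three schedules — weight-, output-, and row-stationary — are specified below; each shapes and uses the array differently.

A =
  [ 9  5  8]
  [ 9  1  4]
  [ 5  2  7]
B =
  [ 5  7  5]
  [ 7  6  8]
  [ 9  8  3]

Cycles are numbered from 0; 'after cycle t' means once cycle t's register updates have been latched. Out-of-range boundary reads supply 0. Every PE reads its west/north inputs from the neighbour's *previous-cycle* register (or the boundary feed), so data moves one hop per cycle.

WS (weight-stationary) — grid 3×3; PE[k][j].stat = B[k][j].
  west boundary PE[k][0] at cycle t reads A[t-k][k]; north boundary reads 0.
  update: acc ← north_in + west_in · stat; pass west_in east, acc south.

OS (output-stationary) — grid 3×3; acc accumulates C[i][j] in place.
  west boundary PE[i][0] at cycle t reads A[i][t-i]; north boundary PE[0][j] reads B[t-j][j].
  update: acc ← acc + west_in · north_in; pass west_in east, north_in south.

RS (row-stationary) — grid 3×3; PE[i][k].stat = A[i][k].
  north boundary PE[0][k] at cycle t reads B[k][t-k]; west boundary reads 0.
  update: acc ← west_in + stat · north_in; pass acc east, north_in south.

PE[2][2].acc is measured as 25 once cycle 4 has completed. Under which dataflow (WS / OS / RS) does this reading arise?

dataflow = OS

WS (3×3 grid), PE[2][2]:
  after 0 — PE[2][2] acc=0, pass-E 0, pass-S 0
  after 1 — PE[2][2] acc=0, pass-E 0, pass-S 0
  after 2 — PE[2][2] acc=0, pass-E 0, pass-S 0
  after 3 — PE[2][2] acc=0, pass-E 0, pass-S 0
  after 4 — PE[2][2] acc=109, pass-E 8, pass-S 109
OS (3×3 grid), PE[2][2]:
  after 0 — PE[2][2] acc=0, pass-E 0, pass-S 0
  after 1 — PE[2][2] acc=0, pass-E 0, pass-S 0
  after 2 — PE[2][2] acc=0, pass-E 0, pass-S 0
  after 3 — PE[2][2] acc=0, pass-E 0, pass-S 0
  after 4 — PE[2][2] acc=25, pass-E 5, pass-S 5
RS (3×3 grid), PE[2][2]:
  after 0 — PE[2][2] acc=0, pass-E 0, pass-S 0
  after 1 — PE[2][2] acc=0, pass-E 0, pass-S 0
  after 2 — PE[2][2] acc=0, pass-E 0, pass-S 0
  after 3 — PE[2][2] acc=0, pass-E 0, pass-S 0
  after 4 — PE[2][2] acc=102, pass-E 102, pass-S 9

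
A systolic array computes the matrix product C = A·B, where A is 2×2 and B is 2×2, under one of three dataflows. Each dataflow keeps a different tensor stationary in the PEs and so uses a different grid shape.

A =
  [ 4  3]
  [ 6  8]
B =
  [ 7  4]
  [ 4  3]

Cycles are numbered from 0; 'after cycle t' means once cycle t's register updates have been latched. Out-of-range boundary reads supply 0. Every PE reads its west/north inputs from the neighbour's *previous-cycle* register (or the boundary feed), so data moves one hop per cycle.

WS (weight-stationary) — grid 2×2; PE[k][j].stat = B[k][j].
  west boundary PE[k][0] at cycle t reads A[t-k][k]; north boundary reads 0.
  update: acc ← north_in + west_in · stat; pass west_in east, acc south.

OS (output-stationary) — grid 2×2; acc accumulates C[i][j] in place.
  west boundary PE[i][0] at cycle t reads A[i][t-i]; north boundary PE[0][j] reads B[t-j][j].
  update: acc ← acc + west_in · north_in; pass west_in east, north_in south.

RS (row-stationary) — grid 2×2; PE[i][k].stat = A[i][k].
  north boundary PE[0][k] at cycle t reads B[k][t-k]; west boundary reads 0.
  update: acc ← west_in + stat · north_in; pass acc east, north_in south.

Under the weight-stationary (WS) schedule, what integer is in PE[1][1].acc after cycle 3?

PE[1][1].acc = 48

WS (2×2). Following PE[1][1] plus its west/north inputs:
  after 0 — PE[0][1] acc=0, pass-E 0, pass-S 0
  after 0 — PE[1][0] acc=0, pass-E 0, pass-S 0
  after 0 — PE[1][1] acc=0, pass-E 0, pass-S 0
  after 1 — PE[0][1] acc=16, pass-E 4, pass-S 16
  after 1 — PE[1][0] acc=40, pass-E 3, pass-S 40
  after 1 — PE[1][1] acc=0, pass-E 0, pass-S 0
  after 2 — PE[0][1] acc=24, pass-E 6, pass-S 24
  after 2 — PE[1][0] acc=74, pass-E 8, pass-S 74
  after 2 — PE[1][1] acc=25, pass-E 3, pass-S 25
  after 3 — PE[0][1] acc=0, pass-E 0, pass-S 0
  after 3 — PE[1][0] acc=0, pass-E 0, pass-S 0
  after 3 — PE[1][1] acc=48, pass-E 8, pass-S 48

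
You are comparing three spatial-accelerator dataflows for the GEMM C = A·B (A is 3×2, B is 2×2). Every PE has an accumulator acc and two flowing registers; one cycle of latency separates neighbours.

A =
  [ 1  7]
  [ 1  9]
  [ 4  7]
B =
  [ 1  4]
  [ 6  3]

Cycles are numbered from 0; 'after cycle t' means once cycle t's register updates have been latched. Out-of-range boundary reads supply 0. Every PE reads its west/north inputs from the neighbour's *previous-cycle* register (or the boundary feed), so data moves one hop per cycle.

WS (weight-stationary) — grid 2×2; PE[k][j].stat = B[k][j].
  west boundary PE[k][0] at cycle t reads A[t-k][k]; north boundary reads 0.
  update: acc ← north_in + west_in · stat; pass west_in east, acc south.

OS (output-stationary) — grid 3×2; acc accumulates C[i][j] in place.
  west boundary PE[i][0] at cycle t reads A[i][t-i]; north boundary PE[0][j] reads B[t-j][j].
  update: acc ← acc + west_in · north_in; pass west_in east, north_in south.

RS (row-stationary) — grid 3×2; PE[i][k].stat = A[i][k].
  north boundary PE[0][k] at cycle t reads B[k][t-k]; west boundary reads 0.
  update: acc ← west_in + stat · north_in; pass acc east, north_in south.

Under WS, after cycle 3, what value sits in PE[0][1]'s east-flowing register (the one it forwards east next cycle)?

Tracing WS — 2×2 array, target PE[0][1]:
  c0 r0c0: 1 / 1 / 1
  c0 r0c1: 0 / 0 / 0
  c1 r0c0: 1 / 1 / 1
  c1 r0c1: 4 / 1 / 4
  c2 r0c0: 4 / 4 / 4
  c2 r0c1: 4 / 1 / 4
  c3 r0c0: 0 / 0 / 0
  c3 r0c1: 16 / 4 / 16

register = 4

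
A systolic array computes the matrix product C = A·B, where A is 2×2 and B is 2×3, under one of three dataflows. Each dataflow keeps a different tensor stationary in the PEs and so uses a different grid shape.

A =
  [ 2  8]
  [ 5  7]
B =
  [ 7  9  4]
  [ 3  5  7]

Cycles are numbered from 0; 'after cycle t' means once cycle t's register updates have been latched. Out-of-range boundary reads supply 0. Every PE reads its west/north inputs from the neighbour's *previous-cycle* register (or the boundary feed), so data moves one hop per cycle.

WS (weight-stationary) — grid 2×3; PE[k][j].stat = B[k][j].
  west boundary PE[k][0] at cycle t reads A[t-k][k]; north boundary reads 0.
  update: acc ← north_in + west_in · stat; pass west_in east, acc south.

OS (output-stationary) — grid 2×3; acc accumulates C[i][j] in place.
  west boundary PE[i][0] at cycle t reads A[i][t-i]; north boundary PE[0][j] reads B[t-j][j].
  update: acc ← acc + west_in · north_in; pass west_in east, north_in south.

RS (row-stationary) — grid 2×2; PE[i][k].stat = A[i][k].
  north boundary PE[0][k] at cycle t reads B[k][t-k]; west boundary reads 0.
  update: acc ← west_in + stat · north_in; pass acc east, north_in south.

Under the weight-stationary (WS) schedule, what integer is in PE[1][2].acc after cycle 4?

WS 2×3: PE[1][2] cycle-by-cycle (with neighbour feeds):
  t=0 PE[0][2]: acc=0 h=0 v=0
  t=0 PE[1][1]: acc=0 h=0 v=0
  t=0 PE[1][2]: acc=0 h=0 v=0
  t=1 PE[0][2]: acc=0 h=0 v=0
  t=1 PE[1][1]: acc=0 h=0 v=0
  t=1 PE[1][2]: acc=0 h=0 v=0
  t=2 PE[0][2]: acc=8 h=2 v=8
  t=2 PE[1][1]: acc=58 h=8 v=58
  t=2 PE[1][2]: acc=0 h=0 v=0
  t=3 PE[0][2]: acc=20 h=5 v=20
  t=3 PE[1][1]: acc=80 h=7 v=80
  t=3 PE[1][2]: acc=64 h=8 v=64
  t=4 PE[0][2]: acc=0 h=0 v=0
  t=4 PE[1][1]: acc=0 h=0 v=0
  t=4 PE[1][2]: acc=69 h=7 v=69

PE[1][2].acc = 69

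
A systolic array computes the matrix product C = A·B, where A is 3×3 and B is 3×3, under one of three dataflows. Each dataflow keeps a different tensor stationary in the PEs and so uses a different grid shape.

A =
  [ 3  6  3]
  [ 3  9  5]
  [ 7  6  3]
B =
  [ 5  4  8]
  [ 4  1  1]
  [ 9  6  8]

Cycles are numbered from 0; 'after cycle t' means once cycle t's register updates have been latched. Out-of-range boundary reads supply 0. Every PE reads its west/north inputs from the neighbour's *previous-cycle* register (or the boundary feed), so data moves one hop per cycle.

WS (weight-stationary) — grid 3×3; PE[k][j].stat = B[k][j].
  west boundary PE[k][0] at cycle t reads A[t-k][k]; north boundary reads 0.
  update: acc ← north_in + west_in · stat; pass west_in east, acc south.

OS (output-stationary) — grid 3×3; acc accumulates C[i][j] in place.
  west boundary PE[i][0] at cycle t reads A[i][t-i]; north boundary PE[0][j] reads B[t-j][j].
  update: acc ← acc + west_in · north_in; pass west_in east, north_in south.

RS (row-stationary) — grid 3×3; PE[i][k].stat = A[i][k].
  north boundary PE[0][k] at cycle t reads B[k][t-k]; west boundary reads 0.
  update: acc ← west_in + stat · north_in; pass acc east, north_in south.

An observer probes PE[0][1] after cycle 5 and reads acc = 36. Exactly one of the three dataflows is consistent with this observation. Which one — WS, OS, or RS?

dataflow = OS

Under WS (3×3), PE[0][1]:
  [0] (0,1) acc=0 (h:0 v:0)
  [1] (0,1) acc=12 (h:3 v:12)
  [2] (0,1) acc=12 (h:3 v:12)
  [3] (0,1) acc=28 (h:7 v:28)
  [4] (0,1) acc=0 (h:0 v:0)
  [5] (0,1) acc=0 (h:0 v:0)
Under OS (3×3), PE[0][1]:
  [0] (0,1) acc=0 (h:0 v:0)
  [1] (0,1) acc=12 (h:3 v:4)
  [2] (0,1) acc=18 (h:6 v:1)
  [3] (0,1) acc=36 (h:3 v:6)
  [4] (0,1) acc=36 (h:0 v:0)
  [5] (0,1) acc=36 (h:0 v:0)
Under RS (3×3), PE[0][1]:
  [0] (0,1) acc=0 (h:0 v:0)
  [1] (0,1) acc=39 (h:39 v:4)
  [2] (0,1) acc=18 (h:18 v:1)
  [3] (0,1) acc=30 (h:30 v:1)
  [4] (0,1) acc=0 (h:0 v:0)
  [5] (0,1) acc=0 (h:0 v:0)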